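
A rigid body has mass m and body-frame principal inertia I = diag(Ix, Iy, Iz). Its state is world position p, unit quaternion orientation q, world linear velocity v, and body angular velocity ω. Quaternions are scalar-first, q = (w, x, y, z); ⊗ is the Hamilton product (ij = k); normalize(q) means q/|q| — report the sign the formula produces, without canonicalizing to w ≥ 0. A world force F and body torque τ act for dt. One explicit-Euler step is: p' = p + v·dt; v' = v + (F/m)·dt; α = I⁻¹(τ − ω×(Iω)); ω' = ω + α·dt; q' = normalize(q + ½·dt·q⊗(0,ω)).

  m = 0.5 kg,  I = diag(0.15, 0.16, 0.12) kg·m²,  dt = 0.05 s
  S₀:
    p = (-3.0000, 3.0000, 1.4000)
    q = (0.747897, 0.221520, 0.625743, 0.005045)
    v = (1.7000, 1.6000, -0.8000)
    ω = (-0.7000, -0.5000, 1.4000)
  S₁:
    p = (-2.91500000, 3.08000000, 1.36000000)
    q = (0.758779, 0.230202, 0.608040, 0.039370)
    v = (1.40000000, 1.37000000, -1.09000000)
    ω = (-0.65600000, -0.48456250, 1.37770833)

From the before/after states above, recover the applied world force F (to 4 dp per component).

F = (-3.0000, -2.3000, -2.9000)

v₁ − v₀ = (-0.30000000, -0.23000000, -0.29000000)
applied force F = (-3.0000, -2.3000, -2.9000)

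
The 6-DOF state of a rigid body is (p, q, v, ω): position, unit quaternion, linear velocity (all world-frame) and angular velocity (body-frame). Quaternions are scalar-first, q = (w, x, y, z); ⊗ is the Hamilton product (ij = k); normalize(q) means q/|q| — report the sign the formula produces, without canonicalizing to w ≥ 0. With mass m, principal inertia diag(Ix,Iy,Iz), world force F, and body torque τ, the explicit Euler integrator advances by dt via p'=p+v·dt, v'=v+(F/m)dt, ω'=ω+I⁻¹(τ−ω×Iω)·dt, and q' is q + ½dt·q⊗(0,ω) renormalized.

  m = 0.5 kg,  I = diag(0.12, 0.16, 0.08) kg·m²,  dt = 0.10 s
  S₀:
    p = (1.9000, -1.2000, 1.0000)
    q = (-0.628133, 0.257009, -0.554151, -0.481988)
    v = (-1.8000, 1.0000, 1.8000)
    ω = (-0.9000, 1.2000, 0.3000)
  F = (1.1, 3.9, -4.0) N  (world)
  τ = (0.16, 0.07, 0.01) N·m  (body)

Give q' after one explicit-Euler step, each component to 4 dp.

q' = (-0.5744, 0.3050, -0.5723, -0.4995)

2q̇ = q⊗(0,ω) = (1.0408857, 0.9774600, -0.3970731, -0.3787650)
updated quaternion q' = (-0.5744, 0.3050, -0.5723, -0.4995)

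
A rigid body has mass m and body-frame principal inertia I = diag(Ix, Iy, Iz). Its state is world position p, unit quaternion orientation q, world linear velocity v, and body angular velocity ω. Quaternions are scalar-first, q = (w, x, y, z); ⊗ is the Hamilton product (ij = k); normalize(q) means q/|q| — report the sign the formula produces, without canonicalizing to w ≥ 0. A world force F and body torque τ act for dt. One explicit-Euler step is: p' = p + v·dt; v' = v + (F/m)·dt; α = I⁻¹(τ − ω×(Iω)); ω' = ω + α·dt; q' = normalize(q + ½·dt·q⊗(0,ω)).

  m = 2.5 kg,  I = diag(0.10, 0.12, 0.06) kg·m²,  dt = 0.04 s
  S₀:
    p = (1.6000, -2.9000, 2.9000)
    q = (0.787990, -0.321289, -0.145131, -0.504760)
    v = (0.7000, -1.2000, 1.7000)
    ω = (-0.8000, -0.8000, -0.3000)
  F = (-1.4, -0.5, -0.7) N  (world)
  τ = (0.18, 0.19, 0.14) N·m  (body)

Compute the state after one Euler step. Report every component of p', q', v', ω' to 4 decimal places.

p' = (1.6280, -2.9480, 2.9680)
q' = (0.7773, -0.3410, -0.1515, -0.5065)
v' = (0.6776, -1.2080, 1.6888)
ω' = (-0.7222, -0.7399, -0.2152)

linear accel F/m = (-0.5600, -0.2000, -0.2800)
p' = p + v·dt = (1.6280, -2.9480, 2.9680)
v' = v + a·dt = (0.6776, -1.2080, 1.6888)
gyro term ω×Iω = (-0.0144, 0.0096, 0.0128)
(τ − ω×Iω)/I = (1.9440, 1.5033, 2.1200)
new body rate ω' = (-0.7222, -0.7399, -0.2152)
Hamilton product q⊗(0,ω) = (-0.5245640, -0.9906607, -0.3229707, -0.0954706)
updated quaternion q' = (0.7773, -0.3410, -0.1515, -0.5065)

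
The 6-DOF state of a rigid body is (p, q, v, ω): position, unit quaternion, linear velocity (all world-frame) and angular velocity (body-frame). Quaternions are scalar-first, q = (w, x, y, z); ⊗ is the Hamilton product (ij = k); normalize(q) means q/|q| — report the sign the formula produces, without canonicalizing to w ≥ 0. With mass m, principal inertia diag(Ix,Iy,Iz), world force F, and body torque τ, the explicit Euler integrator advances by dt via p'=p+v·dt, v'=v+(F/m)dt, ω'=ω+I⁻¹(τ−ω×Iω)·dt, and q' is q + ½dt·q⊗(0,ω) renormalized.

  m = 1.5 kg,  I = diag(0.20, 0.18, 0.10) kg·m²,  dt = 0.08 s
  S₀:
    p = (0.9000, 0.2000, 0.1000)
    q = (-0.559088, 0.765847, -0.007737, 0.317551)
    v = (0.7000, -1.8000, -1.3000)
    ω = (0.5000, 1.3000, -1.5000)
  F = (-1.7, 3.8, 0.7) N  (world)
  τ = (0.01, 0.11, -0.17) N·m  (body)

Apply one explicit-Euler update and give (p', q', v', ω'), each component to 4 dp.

p' = (0.9560, 0.0560, -0.0040)
q' = (-0.5531, 0.7362, 0.0154, 0.3898)
v' = (0.6093, -1.5973, -1.2627)
ω' = (0.4416, 1.3822, -1.6256)

new position p' = (0.9560, 0.0560, -0.0040)
new velocity v' = (0.6093, -1.5973, -1.2627)
(τ − ω×Iω)/I = (-0.7300, 1.0278, -1.5700)
new body rate ω' = (0.4416, 1.3822, -1.6256)
q⊗(0,ω) = (0.1034611, -0.6807548, 0.5807316, 1.8381016)
q + ½dt·q⊗(0,ω), renormalized = (-0.5531, 0.7362, 0.0154, 0.3898)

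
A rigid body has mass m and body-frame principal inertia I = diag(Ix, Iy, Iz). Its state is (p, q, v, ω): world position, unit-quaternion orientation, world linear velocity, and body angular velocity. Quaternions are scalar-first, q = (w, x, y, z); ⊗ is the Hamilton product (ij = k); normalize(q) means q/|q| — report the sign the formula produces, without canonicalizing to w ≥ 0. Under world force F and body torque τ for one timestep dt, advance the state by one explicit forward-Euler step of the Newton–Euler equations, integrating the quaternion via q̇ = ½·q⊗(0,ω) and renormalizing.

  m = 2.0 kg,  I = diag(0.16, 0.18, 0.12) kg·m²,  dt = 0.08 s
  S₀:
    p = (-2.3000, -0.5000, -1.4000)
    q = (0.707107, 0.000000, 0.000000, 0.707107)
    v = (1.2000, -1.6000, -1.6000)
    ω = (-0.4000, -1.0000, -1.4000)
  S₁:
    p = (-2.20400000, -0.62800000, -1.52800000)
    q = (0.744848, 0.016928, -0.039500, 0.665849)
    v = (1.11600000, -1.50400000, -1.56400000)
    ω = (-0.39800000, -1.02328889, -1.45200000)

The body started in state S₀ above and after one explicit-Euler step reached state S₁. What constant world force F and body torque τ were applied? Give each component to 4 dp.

Δω = ω₁−ω₀ = (0.00200000, -0.02328889, -0.05200000)
gyro term ω₀×Iω₀ = (-0.0840, 0.0224, 0.0080)
I·α + gyro = (-0.0800, -0.0300, -0.0700)
Δv = v₁−v₀ = (-0.08400000, 0.09600000, 0.03600000)
applied force F = (-2.1000, 2.4000, 0.9000)

F = (-2.1000, 2.4000, 0.9000)
τ = (-0.0800, -0.0300, -0.0700)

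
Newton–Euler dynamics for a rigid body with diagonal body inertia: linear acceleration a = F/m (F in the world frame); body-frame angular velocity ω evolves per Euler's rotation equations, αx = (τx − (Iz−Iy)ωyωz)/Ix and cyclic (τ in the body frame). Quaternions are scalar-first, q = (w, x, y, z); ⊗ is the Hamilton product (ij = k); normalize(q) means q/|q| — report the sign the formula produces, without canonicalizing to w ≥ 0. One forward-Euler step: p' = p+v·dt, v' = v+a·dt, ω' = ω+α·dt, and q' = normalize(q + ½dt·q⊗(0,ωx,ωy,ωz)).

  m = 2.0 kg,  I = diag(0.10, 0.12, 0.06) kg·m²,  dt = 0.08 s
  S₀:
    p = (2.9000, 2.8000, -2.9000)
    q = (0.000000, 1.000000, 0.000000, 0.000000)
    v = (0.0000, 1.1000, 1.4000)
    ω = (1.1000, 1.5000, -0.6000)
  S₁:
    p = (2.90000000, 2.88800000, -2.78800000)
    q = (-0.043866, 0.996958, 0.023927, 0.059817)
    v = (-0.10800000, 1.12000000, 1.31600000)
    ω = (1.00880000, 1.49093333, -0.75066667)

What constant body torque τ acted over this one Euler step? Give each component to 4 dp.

τ = (-0.0600, -0.0400, -0.0800)

Δω = ω₁−ω₀ = (-0.09120000, -0.00906667, -0.15066667)
precession coupling = (0.0540, -0.0264, 0.0330)
I·α + gyro = (-0.0600, -0.0400, -0.0800)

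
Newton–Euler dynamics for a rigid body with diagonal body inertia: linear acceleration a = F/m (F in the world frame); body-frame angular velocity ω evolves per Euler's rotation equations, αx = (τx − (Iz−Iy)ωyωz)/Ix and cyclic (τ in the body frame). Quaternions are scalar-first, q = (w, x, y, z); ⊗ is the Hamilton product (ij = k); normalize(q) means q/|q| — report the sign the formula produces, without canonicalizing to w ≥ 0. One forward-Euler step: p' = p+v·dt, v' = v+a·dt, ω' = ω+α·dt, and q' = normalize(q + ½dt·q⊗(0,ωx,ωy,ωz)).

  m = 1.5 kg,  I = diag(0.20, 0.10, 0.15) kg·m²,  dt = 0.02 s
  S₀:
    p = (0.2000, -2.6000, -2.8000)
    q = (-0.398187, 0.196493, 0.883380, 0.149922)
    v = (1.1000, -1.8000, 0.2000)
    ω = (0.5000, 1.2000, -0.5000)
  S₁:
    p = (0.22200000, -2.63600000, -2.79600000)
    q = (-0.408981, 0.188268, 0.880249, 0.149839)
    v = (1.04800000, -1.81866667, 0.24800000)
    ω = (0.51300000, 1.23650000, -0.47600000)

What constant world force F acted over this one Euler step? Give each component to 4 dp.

velocity change Δv = (-0.05200000, -0.01866667, 0.04800000)
m·(v₁−v₀)/dt = (-3.9000, -1.4000, 3.6000)

F = (-3.9000, -1.4000, 3.6000)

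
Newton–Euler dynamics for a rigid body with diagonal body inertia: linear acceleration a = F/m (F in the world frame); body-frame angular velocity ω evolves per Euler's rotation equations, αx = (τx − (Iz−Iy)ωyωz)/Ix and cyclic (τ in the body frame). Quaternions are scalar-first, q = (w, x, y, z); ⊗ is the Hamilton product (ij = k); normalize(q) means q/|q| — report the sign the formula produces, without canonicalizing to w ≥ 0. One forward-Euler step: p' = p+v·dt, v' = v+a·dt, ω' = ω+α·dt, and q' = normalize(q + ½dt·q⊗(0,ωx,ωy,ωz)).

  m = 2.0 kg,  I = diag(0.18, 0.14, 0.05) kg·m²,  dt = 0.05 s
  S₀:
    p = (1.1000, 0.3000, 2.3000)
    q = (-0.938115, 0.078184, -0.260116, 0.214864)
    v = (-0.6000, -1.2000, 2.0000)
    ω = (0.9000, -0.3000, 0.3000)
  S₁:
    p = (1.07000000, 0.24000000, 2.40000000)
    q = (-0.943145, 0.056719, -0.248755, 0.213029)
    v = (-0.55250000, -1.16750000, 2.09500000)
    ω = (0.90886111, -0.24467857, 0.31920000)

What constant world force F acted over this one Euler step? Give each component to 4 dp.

v₁ − v₀ = (0.04750000, 0.03250000, 0.09500000)
applied force F = (1.9000, 1.3000, 3.8000)

F = (1.9000, 1.3000, 3.8000)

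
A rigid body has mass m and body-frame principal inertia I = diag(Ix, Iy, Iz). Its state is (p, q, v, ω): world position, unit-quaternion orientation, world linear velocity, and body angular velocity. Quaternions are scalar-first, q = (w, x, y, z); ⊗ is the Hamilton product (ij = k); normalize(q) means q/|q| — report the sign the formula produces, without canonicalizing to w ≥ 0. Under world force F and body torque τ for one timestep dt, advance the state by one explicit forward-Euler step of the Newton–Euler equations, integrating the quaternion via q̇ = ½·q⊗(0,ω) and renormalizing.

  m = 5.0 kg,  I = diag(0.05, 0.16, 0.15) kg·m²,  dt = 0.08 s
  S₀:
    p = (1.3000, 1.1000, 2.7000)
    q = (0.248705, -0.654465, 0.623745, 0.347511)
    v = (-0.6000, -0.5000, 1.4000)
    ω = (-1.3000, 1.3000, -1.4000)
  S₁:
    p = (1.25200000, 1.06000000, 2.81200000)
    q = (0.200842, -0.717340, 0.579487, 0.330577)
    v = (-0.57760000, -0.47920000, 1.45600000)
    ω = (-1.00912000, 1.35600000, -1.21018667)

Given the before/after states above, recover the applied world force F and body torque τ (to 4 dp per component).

ω₁ − ω₀ = (0.29088000, 0.05600000, 0.18981333)
applied torque τ = (0.2000, -0.0700, 0.1700)
velocity change Δv = (0.02240000, 0.02080000, 0.05600000)
m·(v₁−v₀)/dt = (1.4000, 1.3000, 3.5000)

F = (1.4000, 1.3000, 3.5000)
τ = (0.2000, -0.0700, 0.1700)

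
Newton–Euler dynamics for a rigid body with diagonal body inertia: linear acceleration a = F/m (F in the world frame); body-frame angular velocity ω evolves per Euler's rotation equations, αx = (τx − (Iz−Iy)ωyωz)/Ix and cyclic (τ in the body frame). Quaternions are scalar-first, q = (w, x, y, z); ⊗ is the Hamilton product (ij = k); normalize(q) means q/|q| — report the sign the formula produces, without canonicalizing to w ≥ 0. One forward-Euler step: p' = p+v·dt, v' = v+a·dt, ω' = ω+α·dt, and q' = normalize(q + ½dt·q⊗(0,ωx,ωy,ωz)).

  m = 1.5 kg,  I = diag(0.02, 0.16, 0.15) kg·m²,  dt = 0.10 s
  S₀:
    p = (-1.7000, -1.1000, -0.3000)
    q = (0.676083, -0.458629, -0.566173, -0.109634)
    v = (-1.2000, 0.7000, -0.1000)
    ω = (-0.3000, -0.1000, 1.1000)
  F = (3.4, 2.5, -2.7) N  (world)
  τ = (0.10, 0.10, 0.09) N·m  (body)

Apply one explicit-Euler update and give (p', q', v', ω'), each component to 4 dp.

a = (2.2667, 1.6667, -1.8000)
p' = p + v·dt = (-1.8200, -1.0300, -0.3100)
v + (F/m)dt = (-0.9733, 0.8667, -0.2800)
gyro term ω×Iω = (0.0011, 0.0429, 0.0042)
angular accel α = (4.9450, 0.3569, 0.5720)
new body rate ω' = (0.1945, -0.0643, 1.1572)
Hamilton product q⊗(0,ω) = (-0.0736086, -0.8365786, 0.4697738, 0.6197023)
updated quaternion q' = (0.6713, -0.4996, -0.5418, -0.0785)

p' = (-1.8200, -1.0300, -0.3100)
q' = (0.6713, -0.4996, -0.5418, -0.0785)
v' = (-0.9733, 0.8667, -0.2800)
ω' = (0.1945, -0.0643, 1.1572)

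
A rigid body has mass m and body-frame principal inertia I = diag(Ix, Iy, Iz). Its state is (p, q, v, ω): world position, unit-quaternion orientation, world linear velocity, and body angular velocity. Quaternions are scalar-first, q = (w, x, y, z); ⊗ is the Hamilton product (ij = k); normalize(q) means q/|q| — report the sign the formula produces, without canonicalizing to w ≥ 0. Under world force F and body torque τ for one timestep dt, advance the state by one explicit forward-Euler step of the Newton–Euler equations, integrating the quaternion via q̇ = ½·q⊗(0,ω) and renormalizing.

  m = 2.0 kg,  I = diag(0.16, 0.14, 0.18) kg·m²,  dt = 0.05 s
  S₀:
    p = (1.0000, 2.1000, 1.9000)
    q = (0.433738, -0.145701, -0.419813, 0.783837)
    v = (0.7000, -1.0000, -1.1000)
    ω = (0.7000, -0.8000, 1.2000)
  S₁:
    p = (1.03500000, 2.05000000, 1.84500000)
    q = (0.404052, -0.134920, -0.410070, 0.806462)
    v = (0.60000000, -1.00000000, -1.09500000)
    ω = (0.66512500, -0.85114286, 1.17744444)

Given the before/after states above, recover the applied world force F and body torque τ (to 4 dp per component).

F = (-4.0000, 0.0000, 0.2000)
τ = (-0.1500, -0.1600, -0.0700)

ω₁ − ω₀ = (-0.03487500, -0.05114286, -0.02255556)
τ = I·(Δω/dt) + ω₀×(Iω₀) = (-0.1500, -0.1600, -0.0700)
velocity change Δv = (-0.10000000, 0.00000000, 0.00500000)
F = m·Δv/dt = (-4.0000, 0.0000, 0.2000)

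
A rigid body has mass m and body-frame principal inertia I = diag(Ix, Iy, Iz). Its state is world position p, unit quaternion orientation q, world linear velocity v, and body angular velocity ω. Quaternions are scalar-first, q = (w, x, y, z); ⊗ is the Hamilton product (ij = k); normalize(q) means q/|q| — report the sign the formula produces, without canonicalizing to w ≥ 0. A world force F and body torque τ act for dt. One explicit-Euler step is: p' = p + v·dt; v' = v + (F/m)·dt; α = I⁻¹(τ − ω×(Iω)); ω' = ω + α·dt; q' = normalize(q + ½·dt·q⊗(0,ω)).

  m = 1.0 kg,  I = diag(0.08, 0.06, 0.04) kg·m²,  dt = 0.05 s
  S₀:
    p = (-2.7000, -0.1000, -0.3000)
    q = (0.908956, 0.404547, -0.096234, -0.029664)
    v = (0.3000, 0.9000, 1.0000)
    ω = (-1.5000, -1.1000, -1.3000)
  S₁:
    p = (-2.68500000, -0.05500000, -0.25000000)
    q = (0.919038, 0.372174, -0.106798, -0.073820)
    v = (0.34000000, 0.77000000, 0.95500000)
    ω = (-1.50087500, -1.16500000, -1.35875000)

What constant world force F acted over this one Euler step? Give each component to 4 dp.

velocity change Δv = (0.04000000, -0.13000000, -0.04500000)
F = m·Δv/dt = (0.8000, -2.6000, -0.9000)

F = (0.8000, -2.6000, -0.9000)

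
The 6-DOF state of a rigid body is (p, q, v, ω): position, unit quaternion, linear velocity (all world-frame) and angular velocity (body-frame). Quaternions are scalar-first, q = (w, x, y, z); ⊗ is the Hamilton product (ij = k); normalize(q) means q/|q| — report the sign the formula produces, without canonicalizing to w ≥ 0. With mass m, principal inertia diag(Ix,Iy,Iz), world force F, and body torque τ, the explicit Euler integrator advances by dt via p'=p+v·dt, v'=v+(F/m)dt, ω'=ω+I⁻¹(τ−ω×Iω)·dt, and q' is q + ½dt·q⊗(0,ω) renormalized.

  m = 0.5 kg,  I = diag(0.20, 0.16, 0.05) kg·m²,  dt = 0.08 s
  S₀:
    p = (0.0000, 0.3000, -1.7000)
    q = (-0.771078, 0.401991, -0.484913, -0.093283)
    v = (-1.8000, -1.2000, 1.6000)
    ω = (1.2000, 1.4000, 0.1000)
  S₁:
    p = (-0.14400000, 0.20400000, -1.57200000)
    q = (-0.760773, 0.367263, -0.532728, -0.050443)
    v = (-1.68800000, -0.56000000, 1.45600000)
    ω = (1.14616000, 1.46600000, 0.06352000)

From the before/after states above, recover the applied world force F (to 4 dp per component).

v₁ − v₀ = (0.11200000, 0.64000000, -0.14400000)
F = m·Δv/dt = (0.7000, 4.0000, -0.9000)

F = (0.7000, 4.0000, -0.9000)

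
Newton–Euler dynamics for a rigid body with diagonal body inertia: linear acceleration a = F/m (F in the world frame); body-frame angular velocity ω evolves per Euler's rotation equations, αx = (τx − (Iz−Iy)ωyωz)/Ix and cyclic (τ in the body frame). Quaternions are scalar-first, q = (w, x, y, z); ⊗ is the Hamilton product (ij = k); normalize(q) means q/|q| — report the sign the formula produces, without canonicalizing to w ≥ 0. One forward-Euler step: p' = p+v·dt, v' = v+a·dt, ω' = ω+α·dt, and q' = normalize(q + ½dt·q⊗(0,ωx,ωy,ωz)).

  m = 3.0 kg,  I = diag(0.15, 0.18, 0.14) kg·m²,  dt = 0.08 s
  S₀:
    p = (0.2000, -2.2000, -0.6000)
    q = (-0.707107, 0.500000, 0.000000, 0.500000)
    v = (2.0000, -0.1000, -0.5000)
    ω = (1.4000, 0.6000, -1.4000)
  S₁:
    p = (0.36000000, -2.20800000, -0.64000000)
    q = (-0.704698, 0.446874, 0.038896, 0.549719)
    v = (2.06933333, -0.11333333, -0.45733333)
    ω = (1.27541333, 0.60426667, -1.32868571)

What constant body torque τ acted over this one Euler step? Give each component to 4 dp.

τ = (-0.2000, -0.0100, 0.1500)

rate change Δω = (-0.12458667, 0.00426667, 0.07131429)
precession coupling = (0.0336, -0.0196, 0.0252)
I·α + gyro = (-0.2000, -0.0100, 0.1500)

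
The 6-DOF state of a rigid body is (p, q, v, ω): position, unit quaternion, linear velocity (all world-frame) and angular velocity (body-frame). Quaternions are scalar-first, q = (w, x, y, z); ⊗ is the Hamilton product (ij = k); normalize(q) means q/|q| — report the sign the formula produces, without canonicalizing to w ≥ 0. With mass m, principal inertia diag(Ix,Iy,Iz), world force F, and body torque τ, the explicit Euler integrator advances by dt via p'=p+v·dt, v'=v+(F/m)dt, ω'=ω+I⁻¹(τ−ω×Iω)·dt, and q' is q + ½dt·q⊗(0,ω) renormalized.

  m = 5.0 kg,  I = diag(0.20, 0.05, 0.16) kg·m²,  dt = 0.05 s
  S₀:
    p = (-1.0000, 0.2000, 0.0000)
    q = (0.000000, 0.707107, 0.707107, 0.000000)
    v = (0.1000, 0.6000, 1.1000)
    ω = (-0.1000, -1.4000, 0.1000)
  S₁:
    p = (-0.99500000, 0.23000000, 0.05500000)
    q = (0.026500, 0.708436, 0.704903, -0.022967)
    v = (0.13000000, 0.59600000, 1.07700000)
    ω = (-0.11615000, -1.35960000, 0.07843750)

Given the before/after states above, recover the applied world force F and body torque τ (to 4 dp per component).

velocity change Δv = (0.03000000, -0.00400000, -0.02300000)
applied force F = (3.0000, -0.4000, -2.3000)
Δω = ω₁−ω₀ = (-0.01615000, 0.04040000, -0.02156250)
I·α + gyro = (-0.0800, 0.0400, -0.0900)

F = (3.0000, -0.4000, -2.3000)
τ = (-0.0800, 0.0400, -0.0900)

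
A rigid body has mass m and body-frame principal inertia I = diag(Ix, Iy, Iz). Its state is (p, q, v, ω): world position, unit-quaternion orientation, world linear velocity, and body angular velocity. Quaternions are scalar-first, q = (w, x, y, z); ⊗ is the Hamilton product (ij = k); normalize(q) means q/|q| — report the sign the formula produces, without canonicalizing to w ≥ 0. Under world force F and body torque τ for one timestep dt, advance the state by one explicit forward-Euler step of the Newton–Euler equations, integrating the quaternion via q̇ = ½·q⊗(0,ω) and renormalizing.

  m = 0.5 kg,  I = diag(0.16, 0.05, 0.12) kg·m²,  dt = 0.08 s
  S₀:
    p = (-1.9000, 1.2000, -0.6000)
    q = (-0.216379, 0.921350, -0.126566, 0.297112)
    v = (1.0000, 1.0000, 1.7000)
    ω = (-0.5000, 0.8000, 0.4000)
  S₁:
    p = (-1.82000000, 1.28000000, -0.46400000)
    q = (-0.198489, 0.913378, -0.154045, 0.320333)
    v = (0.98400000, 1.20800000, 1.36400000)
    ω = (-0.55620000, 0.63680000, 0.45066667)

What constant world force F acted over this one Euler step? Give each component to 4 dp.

F = (-0.1000, 1.3000, -2.1000)

velocity change Δv = (-0.01600000, 0.20800000, -0.33600000)
m·(v₁−v₀)/dt = (-0.1000, 1.3000, -2.1000)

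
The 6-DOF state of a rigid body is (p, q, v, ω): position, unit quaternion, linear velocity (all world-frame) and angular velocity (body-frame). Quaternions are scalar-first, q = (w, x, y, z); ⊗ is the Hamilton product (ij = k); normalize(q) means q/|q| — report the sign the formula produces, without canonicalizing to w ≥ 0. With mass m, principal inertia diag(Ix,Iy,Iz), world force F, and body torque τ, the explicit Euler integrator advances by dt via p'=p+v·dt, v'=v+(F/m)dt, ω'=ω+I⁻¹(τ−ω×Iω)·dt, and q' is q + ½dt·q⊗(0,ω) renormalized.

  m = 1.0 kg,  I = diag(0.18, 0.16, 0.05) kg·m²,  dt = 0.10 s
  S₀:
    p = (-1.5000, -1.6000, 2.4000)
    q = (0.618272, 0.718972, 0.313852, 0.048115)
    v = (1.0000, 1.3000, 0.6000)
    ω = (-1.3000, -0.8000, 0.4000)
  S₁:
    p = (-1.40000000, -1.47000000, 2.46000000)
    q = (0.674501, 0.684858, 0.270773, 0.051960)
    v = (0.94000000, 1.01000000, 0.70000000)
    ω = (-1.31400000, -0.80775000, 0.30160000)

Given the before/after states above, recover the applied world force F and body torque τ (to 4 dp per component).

Δv = v₁−v₀ = (-0.06000000, -0.29000000, 0.10000000)
m·(v₁−v₀)/dt = (-0.6000, -2.9000, 1.0000)
rate change Δω = (-0.01400000, -0.00775000, -0.09840000)
I·α + gyro = (0.0100, -0.0800, -0.0700)

F = (-0.6000, -2.9000, 1.0000)
τ = (0.0100, -0.0800, -0.0700)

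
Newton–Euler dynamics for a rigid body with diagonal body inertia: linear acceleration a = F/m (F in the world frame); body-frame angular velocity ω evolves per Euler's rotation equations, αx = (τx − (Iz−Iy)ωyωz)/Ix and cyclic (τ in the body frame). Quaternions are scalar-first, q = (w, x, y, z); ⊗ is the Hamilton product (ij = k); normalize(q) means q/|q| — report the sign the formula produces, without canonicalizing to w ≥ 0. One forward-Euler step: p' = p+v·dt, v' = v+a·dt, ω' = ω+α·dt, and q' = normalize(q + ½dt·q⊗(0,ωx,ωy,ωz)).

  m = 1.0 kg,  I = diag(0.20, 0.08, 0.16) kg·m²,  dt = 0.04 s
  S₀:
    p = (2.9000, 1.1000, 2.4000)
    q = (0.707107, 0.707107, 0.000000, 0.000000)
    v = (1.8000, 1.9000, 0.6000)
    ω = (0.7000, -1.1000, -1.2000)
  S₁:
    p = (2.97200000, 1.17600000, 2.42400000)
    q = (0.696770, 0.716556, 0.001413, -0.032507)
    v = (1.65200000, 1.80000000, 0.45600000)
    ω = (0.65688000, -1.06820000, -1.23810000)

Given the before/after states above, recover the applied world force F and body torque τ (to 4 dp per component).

F = (-3.7000, -2.5000, -3.6000)
τ = (-0.1100, 0.0300, -0.0600)

rate change Δω = (-0.04312000, 0.03180000, -0.03810000)
precession coupling = (0.1056, -0.0336, 0.0924)
applied torque τ = (-0.1100, 0.0300, -0.0600)
v₁ − v₀ = (-0.14800000, -0.10000000, -0.14400000)
F = m·Δv/dt = (-3.7000, -2.5000, -3.6000)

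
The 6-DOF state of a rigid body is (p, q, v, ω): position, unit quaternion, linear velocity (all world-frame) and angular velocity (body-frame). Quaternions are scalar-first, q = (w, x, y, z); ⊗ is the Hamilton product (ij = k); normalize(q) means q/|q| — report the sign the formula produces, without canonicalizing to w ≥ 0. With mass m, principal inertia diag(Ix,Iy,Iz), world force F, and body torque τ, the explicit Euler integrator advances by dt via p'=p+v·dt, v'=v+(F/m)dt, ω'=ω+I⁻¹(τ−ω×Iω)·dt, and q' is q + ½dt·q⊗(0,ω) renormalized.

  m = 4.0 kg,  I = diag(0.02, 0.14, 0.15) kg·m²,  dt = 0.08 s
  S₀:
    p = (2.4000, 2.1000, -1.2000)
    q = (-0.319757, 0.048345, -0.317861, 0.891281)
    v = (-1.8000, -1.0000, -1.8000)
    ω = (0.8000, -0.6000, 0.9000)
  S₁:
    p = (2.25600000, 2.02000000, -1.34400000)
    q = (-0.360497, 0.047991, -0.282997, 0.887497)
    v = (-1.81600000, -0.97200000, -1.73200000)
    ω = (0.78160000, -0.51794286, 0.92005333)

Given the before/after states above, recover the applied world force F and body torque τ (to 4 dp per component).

F = (-0.8000, 1.4000, 3.4000)
τ = (-0.0100, 0.0500, -0.0200)

velocity change Δv = (-0.01600000, 0.02800000, 0.06800000)
F = m·Δv/dt = (-0.8000, 1.4000, 3.4000)
rate change Δω = (-0.01840000, 0.08205714, 0.02005333)
gyro term ω₀×Iω₀ = (-0.0054, -0.0936, -0.0576)
applied torque τ = (-0.0100, 0.0500, -0.0200)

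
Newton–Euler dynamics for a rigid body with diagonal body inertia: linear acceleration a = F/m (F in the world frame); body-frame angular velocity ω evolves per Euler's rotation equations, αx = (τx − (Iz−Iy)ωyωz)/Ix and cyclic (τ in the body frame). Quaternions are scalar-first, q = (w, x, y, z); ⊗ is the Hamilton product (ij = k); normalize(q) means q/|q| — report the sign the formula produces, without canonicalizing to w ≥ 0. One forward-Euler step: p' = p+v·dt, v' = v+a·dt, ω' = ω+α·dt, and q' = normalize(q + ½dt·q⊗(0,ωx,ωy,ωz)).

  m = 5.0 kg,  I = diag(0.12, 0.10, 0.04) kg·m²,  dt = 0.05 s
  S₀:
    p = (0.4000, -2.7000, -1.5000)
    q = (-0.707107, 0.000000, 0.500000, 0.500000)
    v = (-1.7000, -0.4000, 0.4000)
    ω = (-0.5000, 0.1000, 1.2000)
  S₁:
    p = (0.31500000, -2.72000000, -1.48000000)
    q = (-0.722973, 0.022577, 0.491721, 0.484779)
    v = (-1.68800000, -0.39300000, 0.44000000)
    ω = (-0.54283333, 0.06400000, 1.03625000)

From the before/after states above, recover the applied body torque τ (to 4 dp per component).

rate change Δω = (-0.04283333, -0.03600000, -0.16375000)
gyro term ω₀×Iω₀ = (-0.0072, -0.0480, 0.0010)
applied torque τ = (-0.1100, -0.1200, -0.1300)

τ = (-0.1100, -0.1200, -0.1300)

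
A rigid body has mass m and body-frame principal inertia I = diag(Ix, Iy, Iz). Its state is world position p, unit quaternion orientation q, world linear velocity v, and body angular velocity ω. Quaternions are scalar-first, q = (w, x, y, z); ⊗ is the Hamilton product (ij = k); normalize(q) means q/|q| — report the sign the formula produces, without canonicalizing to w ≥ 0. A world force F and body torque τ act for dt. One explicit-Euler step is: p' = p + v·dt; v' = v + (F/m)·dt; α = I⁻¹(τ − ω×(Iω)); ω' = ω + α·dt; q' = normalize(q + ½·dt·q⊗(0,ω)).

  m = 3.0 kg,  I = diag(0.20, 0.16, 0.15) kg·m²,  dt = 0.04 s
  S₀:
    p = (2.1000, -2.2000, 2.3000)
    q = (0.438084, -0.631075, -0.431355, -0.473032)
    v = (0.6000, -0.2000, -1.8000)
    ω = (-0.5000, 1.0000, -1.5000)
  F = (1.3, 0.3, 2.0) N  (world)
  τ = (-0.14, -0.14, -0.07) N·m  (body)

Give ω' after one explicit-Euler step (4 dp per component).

ω' = (-0.5310, 0.9556, -1.5240)

precession coupling ω×(Iω) = (0.0150, 0.0375, 0.0200)
(τ − ω×Iω)/I = (-0.7750, -1.1094, -0.6000)
new body rate ω' = (-0.5310, 0.9556, -1.5240)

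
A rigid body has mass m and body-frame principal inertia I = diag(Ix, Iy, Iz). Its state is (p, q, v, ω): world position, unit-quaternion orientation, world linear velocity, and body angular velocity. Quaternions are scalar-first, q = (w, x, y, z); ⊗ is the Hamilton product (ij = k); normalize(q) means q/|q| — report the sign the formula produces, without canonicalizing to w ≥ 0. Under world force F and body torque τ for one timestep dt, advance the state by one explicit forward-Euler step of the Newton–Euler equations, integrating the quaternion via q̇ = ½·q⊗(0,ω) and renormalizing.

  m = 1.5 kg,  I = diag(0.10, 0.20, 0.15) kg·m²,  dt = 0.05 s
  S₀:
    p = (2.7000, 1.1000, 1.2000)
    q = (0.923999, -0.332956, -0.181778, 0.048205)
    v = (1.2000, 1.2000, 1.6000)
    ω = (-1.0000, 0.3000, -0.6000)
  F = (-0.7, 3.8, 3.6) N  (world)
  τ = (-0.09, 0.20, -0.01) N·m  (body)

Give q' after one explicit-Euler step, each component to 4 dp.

q' = (0.9173, -0.3535, -0.1810, 0.0273)

2q̇ = q⊗(0,ω) = (-0.2494996, -0.8293937, 0.0292211, -0.8360642)
q' = normalize(q + ½dt·q⊗(0,ω)) = (0.9173, -0.3535, -0.1810, 0.0273)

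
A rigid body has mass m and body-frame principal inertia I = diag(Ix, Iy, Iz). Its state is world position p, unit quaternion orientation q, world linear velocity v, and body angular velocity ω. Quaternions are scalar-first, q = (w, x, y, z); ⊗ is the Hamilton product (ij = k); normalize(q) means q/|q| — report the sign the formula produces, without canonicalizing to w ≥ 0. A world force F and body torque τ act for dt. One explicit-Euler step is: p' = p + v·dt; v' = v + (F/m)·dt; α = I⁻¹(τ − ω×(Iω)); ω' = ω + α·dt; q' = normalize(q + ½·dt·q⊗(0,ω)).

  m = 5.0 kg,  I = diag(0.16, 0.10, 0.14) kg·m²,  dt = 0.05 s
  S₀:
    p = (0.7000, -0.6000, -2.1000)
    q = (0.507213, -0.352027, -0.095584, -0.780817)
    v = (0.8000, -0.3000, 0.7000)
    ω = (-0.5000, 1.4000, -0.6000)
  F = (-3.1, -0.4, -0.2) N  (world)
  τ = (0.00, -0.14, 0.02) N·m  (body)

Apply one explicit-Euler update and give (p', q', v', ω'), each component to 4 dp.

gyro term ω×Iω = (-0.0336, 0.0060, 0.0420)
(τ − ω×Iω)/I = (0.2100, -1.4600, -0.1571)
new body rate ω' = (-0.4895, 1.3270, -0.6079)
Hamilton product q⊗(0,ω) = (-0.5106861, 0.8968877, 0.8892905, -0.8449576)
updated quaternion q' = (0.4940, -0.3293, -0.0733, -0.8013)
a = F/m = (-0.6200, -0.0800, -0.0400)
p' = p + v·dt = (0.7400, -0.6150, -2.0650)
v + (F/m)dt = (0.7690, -0.3040, 0.6980)

p' = (0.7400, -0.6150, -2.0650)
q' = (0.4940, -0.3293, -0.0733, -0.8013)
v' = (0.7690, -0.3040, 0.6980)
ω' = (-0.4895, 1.3270, -0.6079)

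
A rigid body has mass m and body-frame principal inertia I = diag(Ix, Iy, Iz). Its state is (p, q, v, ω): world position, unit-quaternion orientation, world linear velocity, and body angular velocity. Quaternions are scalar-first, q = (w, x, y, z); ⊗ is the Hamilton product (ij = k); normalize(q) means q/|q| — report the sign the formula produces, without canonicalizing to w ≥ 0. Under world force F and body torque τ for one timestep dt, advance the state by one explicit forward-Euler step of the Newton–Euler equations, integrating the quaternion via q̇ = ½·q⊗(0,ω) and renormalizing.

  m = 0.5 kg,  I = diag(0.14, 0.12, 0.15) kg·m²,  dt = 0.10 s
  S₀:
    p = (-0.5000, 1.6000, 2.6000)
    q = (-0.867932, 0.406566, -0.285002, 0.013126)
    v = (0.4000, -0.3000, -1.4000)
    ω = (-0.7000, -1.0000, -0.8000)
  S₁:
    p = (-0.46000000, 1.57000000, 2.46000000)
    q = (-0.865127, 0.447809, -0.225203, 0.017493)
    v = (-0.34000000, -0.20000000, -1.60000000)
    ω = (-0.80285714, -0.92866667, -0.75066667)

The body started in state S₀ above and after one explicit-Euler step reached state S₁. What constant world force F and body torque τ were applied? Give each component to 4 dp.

F = (-3.7000, 0.5000, -1.0000)
τ = (-0.1200, 0.0800, 0.0600)

rate change Δω = (-0.10285714, 0.07133333, 0.04933333)
applied torque τ = (-0.1200, 0.0800, 0.0600)
v₁ − v₀ = (-0.74000000, 0.10000000, -0.20000000)
F = m·Δv/dt = (-3.7000, 0.5000, -1.0000)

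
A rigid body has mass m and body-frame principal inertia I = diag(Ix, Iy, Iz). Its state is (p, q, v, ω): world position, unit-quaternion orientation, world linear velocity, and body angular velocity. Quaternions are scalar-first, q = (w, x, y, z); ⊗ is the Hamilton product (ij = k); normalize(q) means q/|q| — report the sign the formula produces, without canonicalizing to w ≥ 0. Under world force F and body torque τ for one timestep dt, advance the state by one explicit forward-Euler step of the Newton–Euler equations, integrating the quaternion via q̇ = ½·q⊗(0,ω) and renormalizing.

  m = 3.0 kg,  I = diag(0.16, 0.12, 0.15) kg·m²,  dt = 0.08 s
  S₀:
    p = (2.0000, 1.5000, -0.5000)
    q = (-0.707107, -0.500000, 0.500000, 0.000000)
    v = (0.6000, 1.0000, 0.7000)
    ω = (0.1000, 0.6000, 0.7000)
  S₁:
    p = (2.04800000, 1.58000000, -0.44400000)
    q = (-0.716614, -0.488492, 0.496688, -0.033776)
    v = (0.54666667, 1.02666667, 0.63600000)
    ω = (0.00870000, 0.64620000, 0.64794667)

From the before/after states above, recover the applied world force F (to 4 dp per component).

Δv = v₁−v₀ = (-0.05333333, 0.02666667, -0.06400000)
F = m·Δv/dt = (-2.0000, 1.0000, -2.4000)

F = (-2.0000, 1.0000, -2.4000)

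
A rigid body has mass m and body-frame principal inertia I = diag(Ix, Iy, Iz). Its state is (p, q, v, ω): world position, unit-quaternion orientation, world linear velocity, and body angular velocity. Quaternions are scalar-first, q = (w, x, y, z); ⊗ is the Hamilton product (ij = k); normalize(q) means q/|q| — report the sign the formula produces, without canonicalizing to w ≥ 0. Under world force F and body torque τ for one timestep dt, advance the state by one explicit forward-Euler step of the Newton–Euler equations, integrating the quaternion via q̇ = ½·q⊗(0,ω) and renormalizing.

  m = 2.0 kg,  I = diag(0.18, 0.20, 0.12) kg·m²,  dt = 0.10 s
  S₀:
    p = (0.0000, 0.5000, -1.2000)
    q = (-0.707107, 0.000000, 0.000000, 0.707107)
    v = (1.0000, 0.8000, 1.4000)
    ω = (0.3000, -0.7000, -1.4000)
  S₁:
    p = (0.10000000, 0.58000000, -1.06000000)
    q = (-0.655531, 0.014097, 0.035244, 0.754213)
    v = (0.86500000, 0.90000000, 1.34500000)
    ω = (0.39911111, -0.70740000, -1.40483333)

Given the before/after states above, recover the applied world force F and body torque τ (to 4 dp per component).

F = (-2.7000, 2.0000, -1.1000)
τ = (0.1000, -0.0400, -0.0100)

v₁ − v₀ = (-0.13500000, 0.10000000, -0.05500000)
F = m·Δv/dt = (-2.7000, 2.0000, -1.1000)
rate change Δω = (0.09911111, -0.00740000, -0.00483333)
τ = I·(Δω/dt) + ω₀×(Iω₀) = (0.1000, -0.0400, -0.0100)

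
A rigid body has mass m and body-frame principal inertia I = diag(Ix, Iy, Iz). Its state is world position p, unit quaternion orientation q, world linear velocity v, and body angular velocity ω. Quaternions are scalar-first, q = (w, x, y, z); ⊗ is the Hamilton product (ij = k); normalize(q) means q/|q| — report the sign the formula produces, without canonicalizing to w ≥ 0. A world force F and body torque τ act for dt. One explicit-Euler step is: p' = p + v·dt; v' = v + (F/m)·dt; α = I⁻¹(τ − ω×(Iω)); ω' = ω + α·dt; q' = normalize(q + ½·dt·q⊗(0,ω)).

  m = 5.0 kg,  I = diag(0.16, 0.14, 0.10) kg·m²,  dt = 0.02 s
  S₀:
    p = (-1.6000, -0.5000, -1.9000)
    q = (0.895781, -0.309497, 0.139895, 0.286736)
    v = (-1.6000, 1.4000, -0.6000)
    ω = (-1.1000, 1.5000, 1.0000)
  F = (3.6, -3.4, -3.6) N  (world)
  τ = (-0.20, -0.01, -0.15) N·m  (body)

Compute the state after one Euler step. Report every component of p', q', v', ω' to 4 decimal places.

p' = (-1.6320, -0.4720, -1.9120)
q' = (0.8872, -0.3222, 0.1532, 0.2925)
v' = (-1.5856, 1.3864, -0.6144)
ω' = (-1.1175, 1.5080, 0.9634)

new position p' = (-1.6320, -0.4720, -1.9120)
v + (F/m)dt = (-1.5856, 1.3864, -0.6144)
α = I⁻¹(τ − ω×Iω) = (-0.8750, 0.4000, -1.8300)
new body rate ω' = (-1.1175, 1.5080, 0.9634)
q⊗(0,ω) = (-0.8370252, -1.2755681, 1.3377589, 0.5854200)
updated quaternion q' = (0.8872, -0.3222, 0.1532, 0.2925)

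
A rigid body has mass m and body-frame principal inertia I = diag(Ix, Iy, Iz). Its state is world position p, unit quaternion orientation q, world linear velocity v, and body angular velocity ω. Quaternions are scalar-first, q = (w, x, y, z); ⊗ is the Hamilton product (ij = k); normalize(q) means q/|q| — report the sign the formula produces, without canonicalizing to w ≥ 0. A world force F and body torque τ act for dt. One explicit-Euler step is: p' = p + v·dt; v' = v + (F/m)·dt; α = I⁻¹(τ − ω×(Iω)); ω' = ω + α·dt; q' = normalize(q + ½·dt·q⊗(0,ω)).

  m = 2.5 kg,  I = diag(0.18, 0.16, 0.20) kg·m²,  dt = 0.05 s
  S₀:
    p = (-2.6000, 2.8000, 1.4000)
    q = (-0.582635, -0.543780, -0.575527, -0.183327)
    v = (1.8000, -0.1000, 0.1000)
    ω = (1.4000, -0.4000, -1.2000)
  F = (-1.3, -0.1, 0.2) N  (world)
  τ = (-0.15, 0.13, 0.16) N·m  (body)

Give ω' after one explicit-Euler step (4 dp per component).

ω' = (1.3530, -0.3699, -1.1628)

precession coupling ω×(Iω) = (0.0192, 0.0336, 0.0112)
α = I⁻¹(τ − ω×Iω) = (-0.9400, 0.6025, 0.7440)
ω' = ω + α·dt = (1.3530, -0.3699, -1.1628)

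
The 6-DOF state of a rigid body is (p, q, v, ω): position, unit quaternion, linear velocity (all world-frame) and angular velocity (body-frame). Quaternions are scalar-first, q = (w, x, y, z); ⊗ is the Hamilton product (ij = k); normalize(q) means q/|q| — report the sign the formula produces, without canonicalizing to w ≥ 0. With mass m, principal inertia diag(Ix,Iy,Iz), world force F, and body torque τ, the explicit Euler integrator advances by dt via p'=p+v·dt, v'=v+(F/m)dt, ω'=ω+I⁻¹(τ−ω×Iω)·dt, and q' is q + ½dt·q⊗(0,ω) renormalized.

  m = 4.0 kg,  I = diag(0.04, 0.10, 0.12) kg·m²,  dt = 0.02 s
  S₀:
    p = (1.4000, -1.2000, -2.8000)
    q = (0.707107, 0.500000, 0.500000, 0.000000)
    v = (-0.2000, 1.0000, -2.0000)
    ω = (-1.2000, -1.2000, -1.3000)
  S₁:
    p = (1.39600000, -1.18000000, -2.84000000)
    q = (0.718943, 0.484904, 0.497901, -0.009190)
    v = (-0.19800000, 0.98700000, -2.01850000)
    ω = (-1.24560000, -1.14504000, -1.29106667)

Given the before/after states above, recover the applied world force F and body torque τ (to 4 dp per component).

F = (0.4000, -2.6000, -3.7000)
τ = (-0.0600, 0.1500, 0.1400)

v₁ − v₀ = (0.00200000, -0.01300000, -0.01850000)
applied force F = (0.4000, -2.6000, -3.7000)
rate change Δω = (-0.04560000, 0.05496000, 0.00893333)
gyro term ω₀×Iω₀ = (0.0312, -0.1248, 0.0864)
I·α + gyro = (-0.0600, 0.1500, 0.1400)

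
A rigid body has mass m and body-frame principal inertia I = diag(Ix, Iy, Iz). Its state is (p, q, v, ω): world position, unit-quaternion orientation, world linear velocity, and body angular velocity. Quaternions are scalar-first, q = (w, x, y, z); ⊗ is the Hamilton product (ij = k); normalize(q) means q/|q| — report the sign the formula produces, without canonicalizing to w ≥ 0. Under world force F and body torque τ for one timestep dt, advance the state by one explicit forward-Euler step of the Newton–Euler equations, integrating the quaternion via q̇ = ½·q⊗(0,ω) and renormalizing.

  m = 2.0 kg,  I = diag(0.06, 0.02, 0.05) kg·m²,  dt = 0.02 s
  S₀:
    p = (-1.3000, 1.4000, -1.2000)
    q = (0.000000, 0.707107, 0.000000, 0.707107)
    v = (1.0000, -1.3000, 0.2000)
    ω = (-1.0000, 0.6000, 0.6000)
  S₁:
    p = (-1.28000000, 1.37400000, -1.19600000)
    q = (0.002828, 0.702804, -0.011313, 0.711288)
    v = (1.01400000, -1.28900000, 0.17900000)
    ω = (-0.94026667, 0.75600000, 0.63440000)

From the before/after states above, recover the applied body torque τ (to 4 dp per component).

τ = (0.1900, 0.1500, 0.1100)

rate change Δω = (0.05973333, 0.15600000, 0.03440000)
I·α + gyro = (0.1900, 0.1500, 0.1100)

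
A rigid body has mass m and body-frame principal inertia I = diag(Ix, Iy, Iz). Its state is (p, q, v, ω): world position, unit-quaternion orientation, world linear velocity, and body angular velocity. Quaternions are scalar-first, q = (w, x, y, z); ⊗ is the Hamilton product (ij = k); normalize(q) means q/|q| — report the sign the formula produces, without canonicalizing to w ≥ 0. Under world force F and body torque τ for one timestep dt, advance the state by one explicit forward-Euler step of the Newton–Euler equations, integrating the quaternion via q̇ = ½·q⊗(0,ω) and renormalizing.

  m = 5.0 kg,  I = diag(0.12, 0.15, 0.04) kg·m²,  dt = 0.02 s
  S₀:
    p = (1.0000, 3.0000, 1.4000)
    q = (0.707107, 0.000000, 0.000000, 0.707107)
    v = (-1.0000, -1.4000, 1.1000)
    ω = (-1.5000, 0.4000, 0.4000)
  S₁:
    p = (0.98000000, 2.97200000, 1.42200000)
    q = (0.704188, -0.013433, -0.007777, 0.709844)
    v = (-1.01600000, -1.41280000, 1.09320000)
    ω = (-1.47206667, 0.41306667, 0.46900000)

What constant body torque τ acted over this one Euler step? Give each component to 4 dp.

ω₁ − ω₀ = (0.02793333, 0.01306667, 0.06900000)
I·α + gyro = (0.1500, 0.0500, 0.1200)

τ = (0.1500, 0.0500, 0.1200)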